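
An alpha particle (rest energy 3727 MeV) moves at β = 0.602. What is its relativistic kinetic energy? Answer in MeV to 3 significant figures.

K ≈ 941 MeV

γ = 1/√(1 − 0.602²) = 1.2524
K = (γ − 1)m₀c² = (1.2524 − 1) × 3727 MeV = 0.25235 × 3727 MeV = 941 MeV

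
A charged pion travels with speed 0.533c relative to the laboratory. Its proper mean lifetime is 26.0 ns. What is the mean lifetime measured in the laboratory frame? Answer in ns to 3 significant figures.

Δt ≈ 30.7 ns

γ = 1/√(1 − 0.533²) = 1.1819
Time dilation: Δt = γτ₀ = 1.1819 × 26.0 ns = 30.7 ns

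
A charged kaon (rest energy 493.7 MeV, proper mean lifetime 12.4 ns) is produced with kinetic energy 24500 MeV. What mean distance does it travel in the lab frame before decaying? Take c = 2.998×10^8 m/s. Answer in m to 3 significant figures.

d ≈ 188 m

γ = 1 + K/(m₀c²) = 1 + 24500/493.7 = 50.625
β = √(1 − 1/γ²) = 0.99980
Dilated lifetime: γτ₀ = 50.625 × 12.4 ns = 627.75 ns
d = βc·γτ₀ = 0.99980 × (2.998×10^8 m/s) × 6.2775×10^-7 s = 188 m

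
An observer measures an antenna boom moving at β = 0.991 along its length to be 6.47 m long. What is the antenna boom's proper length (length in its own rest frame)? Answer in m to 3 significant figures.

γ = 1/√(1 − 0.991²) = 7.4704
L₀ = γL = 7.4704 × 6.47 = 48.3 m

L₀ ≈ 48.3 m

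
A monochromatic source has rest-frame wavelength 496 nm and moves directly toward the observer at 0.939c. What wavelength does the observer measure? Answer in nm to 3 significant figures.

Relativistic Doppler: λ_obs = λ_src √((1−β)/(1+β))
= 496 × √(0.061000/1.9390) = 496 × 0.17737 = 88.0 nm

λ_obs ≈ 88.0 nm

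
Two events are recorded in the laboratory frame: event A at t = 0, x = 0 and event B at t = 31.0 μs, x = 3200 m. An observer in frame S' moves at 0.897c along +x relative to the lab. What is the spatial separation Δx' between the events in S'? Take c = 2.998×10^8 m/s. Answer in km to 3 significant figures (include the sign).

Δx' ≈ -11.6 km

γ = 1/√(1 − 0.897²) = 2.2623
Δx' = γ(Δx − vΔt) = 2.2623 × (3200 m − 0.897×(2.998×10^8 m/s)×31.0×10^-6 s)
= 2.2623 × (-5136.5 m) = -11.6 km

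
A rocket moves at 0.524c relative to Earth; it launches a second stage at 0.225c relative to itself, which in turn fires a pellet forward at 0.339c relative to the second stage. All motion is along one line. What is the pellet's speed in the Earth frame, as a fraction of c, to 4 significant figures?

u ≈ 0.8222c

Compose boost 2: (0.225 + 0.524)/(1 + 0.225×0.524) = 0.7490/1.11790 = 0.670006
Compose boost 3: (0.339 + 0.670006)/(1 + 0.339×0.670006) = 1.00901/1.22713 = 0.8222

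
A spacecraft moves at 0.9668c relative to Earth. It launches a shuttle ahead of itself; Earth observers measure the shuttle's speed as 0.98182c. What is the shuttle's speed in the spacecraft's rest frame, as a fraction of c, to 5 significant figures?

u' ≈ 0.29581c

Inverse velocity addition: u' = (u − v)/(1 − uv/c²)
= (0.98182 − 0.9668)/(1 − 0.98182×0.9668) = 0.015020/0.05077642 = 0.29581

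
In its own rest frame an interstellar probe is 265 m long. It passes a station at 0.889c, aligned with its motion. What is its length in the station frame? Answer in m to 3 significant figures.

L ≈ 121 m

γ = 1/√(1 − 0.889²) = 2.1838
Length contraction: L = L₀/γ = 265/2.1838 = 121 m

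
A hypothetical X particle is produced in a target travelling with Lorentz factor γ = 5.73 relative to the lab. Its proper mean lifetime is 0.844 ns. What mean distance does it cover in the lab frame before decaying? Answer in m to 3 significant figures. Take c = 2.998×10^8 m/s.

β = √(1 − 1/γ²) = √(1 − 1/5.73²) = 0.98465
Dilated lifetime: Δt = γτ₀ = 5.73 × 0.844 ns = 4.8361 ns
d = vΔt = 0.98465c × 4.8361 ns = 2.9520×10^8 m/s × 4.8361×10^-9 s = 1.43 m

d ≈ 1.43 m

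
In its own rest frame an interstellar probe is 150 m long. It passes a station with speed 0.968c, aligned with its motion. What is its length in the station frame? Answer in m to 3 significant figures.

γ = 1/√(1 − 0.968²) = 3.9849
Length contraction: L = L₀/γ = 150/3.9849 = 37.6 m

L ≈ 37.6 m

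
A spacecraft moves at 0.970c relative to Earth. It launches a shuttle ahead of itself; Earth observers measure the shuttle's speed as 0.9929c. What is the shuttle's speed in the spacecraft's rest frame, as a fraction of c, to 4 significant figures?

u' ≈ 0.6208c

Inverse velocity addition: u' = (u − v)/(1 − uv/c²)
= (0.9929 − 0.970)/(1 − 0.9929×0.970) = 0.02290/0.0368870 = 0.6208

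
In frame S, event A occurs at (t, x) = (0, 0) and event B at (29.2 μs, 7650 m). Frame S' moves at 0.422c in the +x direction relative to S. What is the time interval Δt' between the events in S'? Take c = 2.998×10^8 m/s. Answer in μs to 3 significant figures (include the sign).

γ = 1/√(1 − 0.422²) = 1.1030
Δt' = γ(Δt − vΔx/c²) = 1.1030 × (29.2 μs − 0.422×7650 m / (2.998×10^8 m/s))
= 1.1030 × (18.432 μs) = 20.3 μs

Δt' ≈ 20.3 μs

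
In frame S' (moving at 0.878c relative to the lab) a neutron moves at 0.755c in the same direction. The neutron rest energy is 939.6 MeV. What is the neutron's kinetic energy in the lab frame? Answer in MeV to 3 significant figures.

u_lab = (0.755 + 0.878)/(1 + 0.755×0.878) = 0.982025
γ = 1/√(1 − 0.982025²) = 5.2980
K = (γ − 1)m₀c² = (5.2980 − 1) × 939.6 = 4.2980 × 939.6 = 4040 MeV

K ≈ 4040 MeV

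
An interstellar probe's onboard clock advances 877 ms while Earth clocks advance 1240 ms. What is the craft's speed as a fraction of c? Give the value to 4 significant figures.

γ = Δt/τ₀ = 1240/877 = 1.41391
β = √(1 − 1/γ²) = √(1 − 1/1.41391²) = 0.7070

β ≈ 0.7070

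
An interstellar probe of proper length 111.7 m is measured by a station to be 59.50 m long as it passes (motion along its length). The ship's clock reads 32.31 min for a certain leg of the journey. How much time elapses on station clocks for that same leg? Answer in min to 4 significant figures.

Length contraction ⇒ γ = L₀/L = 111.7/59.50 = 1.87731
Time dilation: Δt = γτ₀ = 1.87731 × 32.31 min = 60.66 min

Δt ≈ 60.66 min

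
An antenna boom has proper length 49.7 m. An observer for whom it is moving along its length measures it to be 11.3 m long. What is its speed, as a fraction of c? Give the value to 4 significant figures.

γ = L₀/L = 49.7/11.3 = 4.39823
β = √(1 − 1/γ²) = 0.9738

β ≈ 0.9738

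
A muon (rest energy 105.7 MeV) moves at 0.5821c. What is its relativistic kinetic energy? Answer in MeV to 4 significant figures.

γ = 1/√(1 − 0.5821²) = 1.22984
K = (γ − 1)m₀c² = (1.22984 − 1) × 105.7 MeV = 0.229835 × 105.7 MeV = 24.29 MeV

K ≈ 24.29 MeV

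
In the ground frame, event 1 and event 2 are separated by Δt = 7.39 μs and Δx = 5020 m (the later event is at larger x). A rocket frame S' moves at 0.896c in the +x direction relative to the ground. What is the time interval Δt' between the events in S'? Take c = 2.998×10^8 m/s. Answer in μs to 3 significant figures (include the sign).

γ = 1/√(1 − 0.896²) = 2.2520
Δt' = γ(Δt − vΔx/c²) = 2.2520 × (7.39 μs − 0.896×5020 m / (2.998×10^8 m/s))
= 2.2520 × (-7.6131 μs) = -17.1 μs

Δt' ≈ -17.1 μs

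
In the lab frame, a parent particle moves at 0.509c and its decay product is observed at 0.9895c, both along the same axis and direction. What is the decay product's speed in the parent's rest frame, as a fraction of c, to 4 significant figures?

u' ≈ 0.9681c

Inverse velocity addition: u' = (u − v)/(1 − uv/c²)
= (0.9895 − 0.509)/(1 − 0.9895×0.509) = 0.4805/0.496344 = 0.9681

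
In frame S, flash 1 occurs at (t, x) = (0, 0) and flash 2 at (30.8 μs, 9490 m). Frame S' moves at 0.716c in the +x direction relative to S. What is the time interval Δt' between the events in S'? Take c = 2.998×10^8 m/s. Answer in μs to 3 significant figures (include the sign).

Δt' ≈ 11.7 μs

γ = 1/√(1 − 0.716²) = 1.4325
Δt' = γ(Δt − vΔx/c²) = 1.4325 × (30.8 μs − 0.716×9490 m / (2.998×10^8 m/s))
= 1.4325 × (8.1354 μs) = 11.7 μs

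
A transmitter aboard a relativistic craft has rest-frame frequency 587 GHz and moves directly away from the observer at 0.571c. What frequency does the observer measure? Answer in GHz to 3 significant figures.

f_obs ≈ 307 GHz

Relativistic Doppler: f_obs = f_src √((1−β)/(1+β))
= 587 × √(0.42900/1.5710) = 587 × 0.52257 = 307 GHz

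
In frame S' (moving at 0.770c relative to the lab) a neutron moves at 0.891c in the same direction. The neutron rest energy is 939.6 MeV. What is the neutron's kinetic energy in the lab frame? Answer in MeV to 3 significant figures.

u_lab = (0.891 + 0.770)/(1 + 0.891×0.770) = 0.985131
γ = 1/√(1 − 0.985131²) = 5.8206
K = (γ − 1)m₀c² = (5.8206 − 1) × 939.6 = 4.8206 × 939.6 = 4530 MeV

K ≈ 4530 MeV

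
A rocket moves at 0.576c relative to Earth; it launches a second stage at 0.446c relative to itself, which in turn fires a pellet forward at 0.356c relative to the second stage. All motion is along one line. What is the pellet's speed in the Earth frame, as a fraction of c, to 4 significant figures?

Compose boost 2: (0.446 + 0.576)/(1 + 0.446×0.576) = 1.022/1.25690 = 0.813114
Compose boost 3: (0.356 + 0.813114)/(1 + 0.356×0.813114) = 1.16911/1.28947 = 0.9067

u ≈ 0.9067c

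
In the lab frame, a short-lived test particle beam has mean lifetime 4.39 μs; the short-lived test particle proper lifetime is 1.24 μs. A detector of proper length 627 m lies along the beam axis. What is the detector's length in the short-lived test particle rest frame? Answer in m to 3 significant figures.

Time dilation ⇒ γ = Δt/τ₀ = 4.39/1.24 = 3.5403
Length contraction: L = L₀/γ = 627/3.5403 = 177 m

L ≈ 177 m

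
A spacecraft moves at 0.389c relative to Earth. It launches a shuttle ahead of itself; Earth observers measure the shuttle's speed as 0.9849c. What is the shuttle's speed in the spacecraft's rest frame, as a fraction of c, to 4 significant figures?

Inverse velocity addition: u' = (u − v)/(1 − uv/c²)
= (0.9849 − 0.389)/(1 − 0.9849×0.389) = 0.5959/0.616874 = 0.9660

u' ≈ 0.9660c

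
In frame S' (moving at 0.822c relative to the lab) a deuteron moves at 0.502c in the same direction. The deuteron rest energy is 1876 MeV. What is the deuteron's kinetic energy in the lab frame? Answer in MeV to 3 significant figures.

K ≈ 3500 MeV

u_lab = (0.502 + 0.822)/(1 + 0.502×0.822) = 0.937250
γ = 1/√(1 − 0.937250²) = 2.8681
K = (γ − 1)m₀c² = (2.8681 − 1) × 1876 = 1.8681 × 1876 = 3500 MeV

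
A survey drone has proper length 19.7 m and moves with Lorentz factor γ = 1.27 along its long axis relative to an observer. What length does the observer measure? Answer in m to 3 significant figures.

γ = 1.27 (given)
Length contraction: L = L₀/γ = 19.7/1.27 = 15.5 m

L ≈ 15.5 m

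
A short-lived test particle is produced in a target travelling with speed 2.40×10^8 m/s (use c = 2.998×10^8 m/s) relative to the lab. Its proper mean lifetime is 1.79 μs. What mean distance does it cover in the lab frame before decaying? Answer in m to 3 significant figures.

d ≈ 717 m

β = v/c = 2.40×10^8 / 2.998×10^8 = 0.80053
γ = 1/√(1 − 0.80053²) = 1.6686
Dilated lifetime: Δt = γτ₀ = 1.6686 × 1.79 μs = 2.9869 μs
d = vΔt = 0.80053c × 2.9869 μs = 2.4000×10^8 m/s × 2.9869×10^-6 s = 717 m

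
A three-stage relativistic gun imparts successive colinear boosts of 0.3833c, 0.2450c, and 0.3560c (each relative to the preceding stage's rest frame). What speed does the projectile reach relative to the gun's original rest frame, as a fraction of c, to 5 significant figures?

u ≈ 0.77242c

Compose boost 2: (0.2450 + 0.3833)/(1 + 0.2450×0.3833) = 0.62830/1.093908 = 0.5743625
Compose boost 3: (0.3560 + 0.5743625)/(1 + 0.3560×0.5743625) = 0.9303625/1.204473 = 0.77242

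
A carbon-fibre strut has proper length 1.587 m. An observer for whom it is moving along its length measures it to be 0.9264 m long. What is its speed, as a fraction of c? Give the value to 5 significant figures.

γ = L₀/L = 1.587/0.9264 = 1.713083
β = √(1 − 1/γ²) = 0.81194

β ≈ 0.81194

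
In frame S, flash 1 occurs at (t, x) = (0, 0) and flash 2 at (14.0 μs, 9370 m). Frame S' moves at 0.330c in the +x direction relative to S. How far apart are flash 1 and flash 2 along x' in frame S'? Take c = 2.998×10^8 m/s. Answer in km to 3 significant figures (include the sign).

Δx' ≈ 8.46 km

γ = 1/√(1 − 0.330²) = 1.0593
Δx' = γ(Δx − vΔt) = 1.0593 × (9370 m − 0.330×(2.998×10^8 m/s)×14.0×10^-6 s)
= 1.0593 × (7984.9 m) = 8.46 km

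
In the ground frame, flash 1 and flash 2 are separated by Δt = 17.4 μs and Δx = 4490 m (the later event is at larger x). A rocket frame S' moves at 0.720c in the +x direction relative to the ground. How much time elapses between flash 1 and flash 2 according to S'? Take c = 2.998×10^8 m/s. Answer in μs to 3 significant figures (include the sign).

Δt' ≈ 9.53 μs

γ = 1/√(1 − 0.720²) = 1.4410
Δt' = γ(Δt − vΔx/c²) = 1.4410 × (17.4 μs − 0.720×4490 m / (2.998×10^8 m/s))
= 1.4410 × (6.6168 μs) = 9.53 μs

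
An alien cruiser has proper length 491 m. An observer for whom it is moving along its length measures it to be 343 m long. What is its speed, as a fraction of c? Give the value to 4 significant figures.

β ≈ 0.7155

γ = L₀/L = 491/343 = 1.43149
β = √(1 − 1/γ²) = 0.7155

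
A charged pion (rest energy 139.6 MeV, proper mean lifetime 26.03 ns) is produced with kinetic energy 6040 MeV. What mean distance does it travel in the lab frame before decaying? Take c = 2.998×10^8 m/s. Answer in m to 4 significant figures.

d ≈ 345.4 m

γ = 1 + K/(m₀c²) = 1 + 6040/139.6 = 44.2665
β = √(1 − 1/γ²) = 0.999745
Dilated lifetime: γτ₀ = 44.2665 × 26.03 ns = 1152.26 ns
d = βc·γτ₀ = 0.999745 × (2.998×10^8 m/s) × 1.15226×10^-6 s = 345.4 m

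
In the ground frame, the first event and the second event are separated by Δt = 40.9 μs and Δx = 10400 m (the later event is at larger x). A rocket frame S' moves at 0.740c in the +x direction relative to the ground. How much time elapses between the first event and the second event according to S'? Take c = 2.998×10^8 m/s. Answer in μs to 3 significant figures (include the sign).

Δt' ≈ 22.6 μs

γ = 1/√(1 − 0.740²) = 1.4868
Δt' = γ(Δt − vΔx/c²) = 1.4868 × (40.9 μs − 0.740×10400 m / (2.998×10^8 m/s))
= 1.4868 × (15.230 μs) = 22.6 μs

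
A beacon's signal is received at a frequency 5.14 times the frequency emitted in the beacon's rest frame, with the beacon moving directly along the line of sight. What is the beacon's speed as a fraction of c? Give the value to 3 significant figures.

β ≈ 0.927

f_obs/f_src = √((1+β)/(1−β)) = 5.14  ⇒  (1+β)/(1−β) = 26.420
β = |1 − D²|/(1 + D²) = |1 − 26.420|/(1 + 26.420) = 0.927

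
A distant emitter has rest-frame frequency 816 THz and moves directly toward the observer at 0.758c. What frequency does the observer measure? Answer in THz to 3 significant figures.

f_obs ≈ 2200 THz

Relativistic Doppler: f_obs = f_src √((1+β)/(1−β))
= 816 × √(1.7580/0.24200) = 816 × 2.6953 = 2200 THz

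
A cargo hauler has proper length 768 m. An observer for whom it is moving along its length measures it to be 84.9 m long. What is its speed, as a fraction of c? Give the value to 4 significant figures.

β ≈ 0.9939

γ = L₀/L = 768/84.9 = 9.04594
β = √(1 − 1/γ²) = 0.9939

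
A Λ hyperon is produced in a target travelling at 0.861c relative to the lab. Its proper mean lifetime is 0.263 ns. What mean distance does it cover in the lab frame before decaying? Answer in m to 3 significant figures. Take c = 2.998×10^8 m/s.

d ≈ 0.133 m

γ = 1/√(1 − 0.861²) = 1.9662
Dilated lifetime: Δt = γτ₀ = 1.9662 × 0.263 ns = 0.51710 ns
d = vΔt = 0.861c × 0.51710 ns = 2.5813×10^8 m/s × 5.1710×10^-10 s = 0.133 m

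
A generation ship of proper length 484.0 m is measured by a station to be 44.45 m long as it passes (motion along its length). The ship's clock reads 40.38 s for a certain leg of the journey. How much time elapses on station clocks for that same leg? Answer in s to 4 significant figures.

Δt ≈ 439.7 s

Length contraction ⇒ γ = L₀/L = 484.0/44.45 = 10.8886
Time dilation: Δt = γτ₀ = 10.8886 × 40.38 s = 439.7 s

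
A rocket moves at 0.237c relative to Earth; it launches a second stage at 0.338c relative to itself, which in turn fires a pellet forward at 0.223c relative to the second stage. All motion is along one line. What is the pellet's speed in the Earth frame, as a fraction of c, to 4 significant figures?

u ≈ 0.6752c

Compose boost 2: (0.338 + 0.237)/(1 + 0.338×0.237) = 0.5750/1.08011 = 0.532355
Compose boost 3: (0.223 + 0.532355)/(1 + 0.223×0.532355) = 0.755355/1.11872 = 0.6752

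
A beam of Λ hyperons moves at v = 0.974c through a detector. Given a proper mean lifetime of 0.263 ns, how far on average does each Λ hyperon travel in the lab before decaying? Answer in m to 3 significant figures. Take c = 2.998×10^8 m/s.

γ = 1/√(1 − 0.974²) = 4.4141
Dilated lifetime: Δt = γτ₀ = 4.4141 × 0.263 ns = 1.1609 ns
d = vΔt = 0.974c × 1.1609 ns = 2.9201×10^8 m/s × 1.1609×10^-9 s = 0.339 m

d ≈ 0.339 m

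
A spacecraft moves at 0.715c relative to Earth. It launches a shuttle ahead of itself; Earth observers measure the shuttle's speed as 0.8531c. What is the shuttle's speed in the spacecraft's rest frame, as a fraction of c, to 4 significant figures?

u' ≈ 0.3541c

Inverse velocity addition: u' = (u − v)/(1 − uv/c²)
= (0.8531 − 0.715)/(1 − 0.8531×0.715) = 0.1381/0.390034 = 0.3541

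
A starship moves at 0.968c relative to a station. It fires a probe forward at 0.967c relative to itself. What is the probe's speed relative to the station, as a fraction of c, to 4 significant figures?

u ≈ 0.9995c

Relativistic velocity addition: u = (u' + v)/(1 + u'v/c²)
= (0.967 + 0.968)/(1 + 0.967×0.968) = 1.935/1.93606 = 0.9995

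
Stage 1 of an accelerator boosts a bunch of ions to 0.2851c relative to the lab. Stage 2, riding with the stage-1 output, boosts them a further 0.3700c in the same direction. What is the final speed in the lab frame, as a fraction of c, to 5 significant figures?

u ≈ 0.59259c

Compose boost 2: (0.3700 + 0.2851)/(1 + 0.3700×0.2851) = 0.65510/1.105487 = 0.59259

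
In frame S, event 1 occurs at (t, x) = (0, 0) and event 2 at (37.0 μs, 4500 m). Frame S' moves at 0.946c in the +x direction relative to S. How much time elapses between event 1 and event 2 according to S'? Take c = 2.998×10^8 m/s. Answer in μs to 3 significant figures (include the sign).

Δt' ≈ 70.3 μs

γ = 1/√(1 − 0.946²) = 3.0848
Δt' = γ(Δt − vΔx/c²) = 3.0848 × (37.0 μs − 0.946×4500 m / (2.998×10^8 m/s))
= 3.0848 × (22.801 μs) = 70.3 μs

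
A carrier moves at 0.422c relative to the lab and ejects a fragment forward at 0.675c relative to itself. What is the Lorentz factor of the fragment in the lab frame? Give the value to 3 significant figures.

u_lab = (0.675 + 0.422)/(1 + 0.675×0.422) = 1.097/1.28485 = 0.853796
γ = 1/√(1 − 0.853796²) = 1.92

γ ≈ 1.92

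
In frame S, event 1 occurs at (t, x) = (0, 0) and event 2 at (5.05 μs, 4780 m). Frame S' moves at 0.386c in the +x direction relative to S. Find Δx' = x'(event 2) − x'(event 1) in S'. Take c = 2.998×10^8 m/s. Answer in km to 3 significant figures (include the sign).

γ = 1/√(1 − 0.386²) = 1.0840
Δx' = γ(Δx − vΔt) = 1.0840 × (4780 m − 0.386×(2.998×10^8 m/s)×5.05×10^-6 s)
= 1.0840 × (4195.6 m) = 4.55 km

Δx' ≈ 4.55 km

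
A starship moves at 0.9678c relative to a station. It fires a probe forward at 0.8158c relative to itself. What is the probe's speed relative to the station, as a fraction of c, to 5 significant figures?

Relativistic velocity addition: u = (u' + v)/(1 + u'v/c²)
= (0.8158 + 0.9678)/(1 + 0.8158×0.9678) = 1.7836/1.789531 = 0.99669

u ≈ 0.99669c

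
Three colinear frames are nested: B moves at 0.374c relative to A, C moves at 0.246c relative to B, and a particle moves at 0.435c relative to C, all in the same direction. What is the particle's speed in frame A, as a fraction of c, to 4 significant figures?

u ≈ 0.8042c

Compose boost 2: (0.246 + 0.374)/(1 + 0.246×0.374) = 0.6200/1.09200 = 0.567763
Compose boost 3: (0.435 + 0.567763)/(1 + 0.435×0.567763) = 1.00276/1.24698 = 0.8042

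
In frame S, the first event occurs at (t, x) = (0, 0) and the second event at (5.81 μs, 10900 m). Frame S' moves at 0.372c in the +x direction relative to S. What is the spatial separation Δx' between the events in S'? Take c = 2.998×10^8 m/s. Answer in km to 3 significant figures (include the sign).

γ = 1/√(1 − 0.372²) = 1.0773
Δx' = γ(Δx − vΔt) = 1.0773 × (10900 m − 0.372×(2.998×10^8 m/s)×5.81×10^-6 s)
= 1.0773 × (10252 m) = 11.0 km

Δx' ≈ 11.0 km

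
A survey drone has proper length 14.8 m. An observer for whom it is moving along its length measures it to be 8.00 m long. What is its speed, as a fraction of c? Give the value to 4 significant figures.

β ≈ 0.8413

γ = L₀/L = 14.8/8.00 = 1.85000
β = √(1 − 1/γ²) = 0.8413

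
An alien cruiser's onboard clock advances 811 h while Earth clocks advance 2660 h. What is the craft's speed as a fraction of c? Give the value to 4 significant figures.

γ = Δt/τ₀ = 2660/811 = 3.27990
β = √(1 − 1/γ²) = √(1 − 1/3.27990²) = 0.9524

β ≈ 0.9524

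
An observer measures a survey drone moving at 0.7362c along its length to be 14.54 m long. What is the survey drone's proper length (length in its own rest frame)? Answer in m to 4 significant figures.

L₀ ≈ 21.48 m

γ = 1/√(1 − 0.7362²) = 1.47762
L₀ = γL = 1.47762 × 14.54 = 21.48 m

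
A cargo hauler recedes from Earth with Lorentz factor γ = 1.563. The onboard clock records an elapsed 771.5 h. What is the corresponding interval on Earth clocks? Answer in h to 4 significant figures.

Δt ≈ 1206 h

γ = 1.563 (given)
Time dilation: Δt = γτ₀ = 1.563 × 771.5 h = 1206 h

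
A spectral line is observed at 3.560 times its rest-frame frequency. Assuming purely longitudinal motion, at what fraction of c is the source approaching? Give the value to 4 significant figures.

f_obs/f_src = √((1+β)/(1−β)) = 3.560  ⇒  (1+β)/(1−β) = 12.6736
β = |1 − D²|/(1 + D²) = |1 − 12.6736|/(1 + 12.6736) = 0.8537

β ≈ 0.8537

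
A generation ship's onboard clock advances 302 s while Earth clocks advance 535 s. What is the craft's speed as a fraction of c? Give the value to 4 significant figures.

γ = Δt/τ₀ = 535/302 = 1.77152
β = √(1 − 1/γ²) = √(1 − 1/1.77152²) = 0.8254

β ≈ 0.8254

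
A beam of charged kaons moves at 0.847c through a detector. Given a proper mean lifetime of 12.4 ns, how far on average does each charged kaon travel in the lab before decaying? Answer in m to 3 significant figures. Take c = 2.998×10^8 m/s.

γ = 1/√(1 − 0.847²) = 1.8811
Dilated lifetime: Δt = γτ₀ = 1.8811 × 12.4 ns = 23.326 ns
d = vΔt = 0.847c × 23.326 ns = 2.5393×10^8 m/s × 2.3326×10^-8 s = 5.92 m

d ≈ 5.92 m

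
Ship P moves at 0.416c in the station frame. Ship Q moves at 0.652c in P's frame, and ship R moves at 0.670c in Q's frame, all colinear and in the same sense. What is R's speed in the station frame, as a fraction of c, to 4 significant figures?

u ≈ 0.9662c

Compose boost 2: (0.652 + 0.416)/(1 + 0.652×0.416) = 1.068/1.27123 = 0.840130
Compose boost 3: (0.670 + 0.840130)/(1 + 0.670×0.840130) = 1.51013/1.56289 = 0.9662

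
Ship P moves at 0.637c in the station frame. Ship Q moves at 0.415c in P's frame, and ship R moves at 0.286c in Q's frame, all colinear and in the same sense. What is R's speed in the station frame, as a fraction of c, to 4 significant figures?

u ≈ 0.9031c

Compose boost 2: (0.415 + 0.637)/(1 + 0.415×0.637) = 1.052/1.26436 = 0.832045
Compose boost 3: (0.286 + 0.832045)/(1 + 0.286×0.832045) = 1.11804/1.23796 = 0.9031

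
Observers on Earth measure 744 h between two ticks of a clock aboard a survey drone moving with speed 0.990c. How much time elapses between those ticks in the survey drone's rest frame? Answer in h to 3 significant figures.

τ₀ ≈ 105 h

γ = 1/√(1 − 0.990²) = 7.0888
Proper time: τ₀ = Δt/γ = 744/7.0888 = 105 h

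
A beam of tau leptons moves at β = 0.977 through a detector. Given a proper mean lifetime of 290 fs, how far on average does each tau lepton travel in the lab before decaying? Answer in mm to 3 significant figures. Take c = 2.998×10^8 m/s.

γ = 1/√(1 − 0.977²) = 4.6896
Dilated lifetime: Δt = γτ₀ = 4.6896 × 290 fs = 1360.0 fs
d = vΔt = 0.977c × 1360.0 fs = 2.9290×10^8 m/s × 1.3600×10^-12 s = 0.398 mm

d ≈ 0.398 mm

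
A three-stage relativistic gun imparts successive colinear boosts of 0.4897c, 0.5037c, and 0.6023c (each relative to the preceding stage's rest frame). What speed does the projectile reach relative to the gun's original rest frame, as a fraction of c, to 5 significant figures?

Compose boost 2: (0.5037 + 0.4897)/(1 + 0.5037×0.4897) = 0.99340/1.246662 = 0.7968480
Compose boost 3: (0.6023 + 0.7968480)/(1 + 0.6023×0.7968480) = 1.399148/1.479942 = 0.94541

u ≈ 0.94541c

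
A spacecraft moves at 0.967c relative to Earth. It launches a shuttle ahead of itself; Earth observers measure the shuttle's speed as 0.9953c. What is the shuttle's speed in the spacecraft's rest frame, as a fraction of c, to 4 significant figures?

u' ≈ 0.7538c

Inverse velocity addition: u' = (u − v)/(1 − uv/c²)
= (0.9953 − 0.967)/(1 − 0.9953×0.967) = 0.02830/0.0375449 = 0.7538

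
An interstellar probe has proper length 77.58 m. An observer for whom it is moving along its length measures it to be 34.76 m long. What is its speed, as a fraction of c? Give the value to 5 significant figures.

β ≈ 0.89401

γ = L₀/L = 77.58/34.76 = 2.231876
β = √(1 − 1/γ²) = 0.89401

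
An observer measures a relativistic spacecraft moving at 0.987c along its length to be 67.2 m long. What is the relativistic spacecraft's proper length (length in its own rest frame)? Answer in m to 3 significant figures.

L₀ ≈ 418 m

γ = 1/√(1 − 0.987²) = 6.2220
L₀ = γL = 6.2220 × 67.2 = 418 m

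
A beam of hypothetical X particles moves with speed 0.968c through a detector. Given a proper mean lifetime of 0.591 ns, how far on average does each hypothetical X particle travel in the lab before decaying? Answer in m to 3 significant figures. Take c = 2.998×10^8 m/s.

d ≈ 0.683 m

γ = 1/√(1 − 0.968²) = 3.9849
Dilated lifetime: Δt = γτ₀ = 3.9849 × 0.591 ns = 2.3550 ns
d = vΔt = 0.968c × 2.3550 ns = 2.9021×10^8 m/s × 2.3550×10^-9 s = 0.683 m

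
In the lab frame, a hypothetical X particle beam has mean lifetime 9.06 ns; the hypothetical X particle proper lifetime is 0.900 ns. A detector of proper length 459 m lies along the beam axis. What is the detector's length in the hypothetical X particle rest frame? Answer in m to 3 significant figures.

Time dilation ⇒ γ = Δt/τ₀ = 9.06/0.900 = 10.067
Length contraction: L = L₀/γ = 459/10.067 = 45.6 m

L ≈ 45.6 m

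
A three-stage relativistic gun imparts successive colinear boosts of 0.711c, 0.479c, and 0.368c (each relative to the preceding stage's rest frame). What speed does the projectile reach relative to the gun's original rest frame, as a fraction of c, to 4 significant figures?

Compose boost 2: (0.479 + 0.711)/(1 + 0.479×0.711) = 1.190/1.34057 = 0.887683
Compose boost 3: (0.368 + 0.887683)/(1 + 0.368×0.887683) = 1.25568/1.32667 = 0.9465

u ≈ 0.9465c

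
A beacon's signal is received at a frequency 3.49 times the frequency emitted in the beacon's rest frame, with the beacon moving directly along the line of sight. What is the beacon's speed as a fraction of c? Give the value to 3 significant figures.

f_obs/f_src = √((1+β)/(1−β)) = 3.49  ⇒  (1+β)/(1−β) = 12.180
β = |1 − D²|/(1 + D²) = |1 − 12.180|/(1 + 12.180) = 0.848

β ≈ 0.848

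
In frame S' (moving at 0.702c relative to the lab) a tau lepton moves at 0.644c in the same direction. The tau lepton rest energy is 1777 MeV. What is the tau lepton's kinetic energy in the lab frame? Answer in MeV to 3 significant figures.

K ≈ 2960 MeV

u_lab = (0.644 + 0.702)/(1 + 0.644×0.702) = 0.926941
γ = 1/√(1 − 0.926941²) = 2.6652
K = (γ − 1)m₀c² = (2.6652 − 1) × 1777 = 1.6652 × 1777 = 2960 MeV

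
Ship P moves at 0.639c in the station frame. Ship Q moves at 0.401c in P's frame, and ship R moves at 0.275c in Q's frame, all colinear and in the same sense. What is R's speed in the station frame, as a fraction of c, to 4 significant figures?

Compose boost 2: (0.401 + 0.639)/(1 + 0.401×0.639) = 1.040/1.25624 = 0.827868
Compose boost 3: (0.275 + 0.827868)/(1 + 0.275×0.827868) = 1.10287/1.22766 = 0.8983

u ≈ 0.8983c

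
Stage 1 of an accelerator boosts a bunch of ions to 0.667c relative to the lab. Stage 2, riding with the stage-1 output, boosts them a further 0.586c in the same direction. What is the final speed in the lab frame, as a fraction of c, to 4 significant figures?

Compose boost 2: (0.586 + 0.667)/(1 + 0.586×0.667) = 1.253/1.39086 = 0.9009

u ≈ 0.9009c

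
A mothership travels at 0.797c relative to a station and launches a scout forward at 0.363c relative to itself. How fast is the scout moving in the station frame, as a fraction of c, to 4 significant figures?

Compose boost 2: (0.363 + 0.797)/(1 + 0.363×0.797) = 1.160/1.28931 = 0.8997

u ≈ 0.8997c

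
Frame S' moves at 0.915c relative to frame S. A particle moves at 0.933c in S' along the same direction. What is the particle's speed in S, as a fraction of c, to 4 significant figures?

u ≈ 0.9969c

Relativistic velocity addition: u = (u' + v)/(1 + u'v/c²)
= (0.933 + 0.915)/(1 + 0.933×0.915) = 1.848/1.85370 = 0.9969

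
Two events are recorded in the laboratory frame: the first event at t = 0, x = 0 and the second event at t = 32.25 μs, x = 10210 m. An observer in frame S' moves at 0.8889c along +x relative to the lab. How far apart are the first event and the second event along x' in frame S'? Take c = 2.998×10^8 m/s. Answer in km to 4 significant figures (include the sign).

Δx' ≈ 3.527 km

γ = 1/√(1 − 0.8889²) = 2.18292
Δx' = γ(Δx − vΔt) = 2.18292 × (10210 m − 0.8889×(2.998×10^8 m/s)×32.25×10^-6 s)
= 2.18292 × (1615.63 m) = 3.527 km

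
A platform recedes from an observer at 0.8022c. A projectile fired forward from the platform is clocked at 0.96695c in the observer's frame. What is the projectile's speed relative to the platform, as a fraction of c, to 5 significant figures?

u' ≈ 0.73447c

Inverse velocity addition: u' = (u − v)/(1 − uv/c²)
= (0.96695 − 0.8022)/(1 − 0.96695×0.8022) = 0.16475/0.2243127 = 0.73447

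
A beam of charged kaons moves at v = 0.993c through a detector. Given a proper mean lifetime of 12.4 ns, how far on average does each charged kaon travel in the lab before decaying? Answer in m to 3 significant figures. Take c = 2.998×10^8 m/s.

γ = 1/√(1 − 0.993²) = 8.4664
Dilated lifetime: Δt = γτ₀ = 8.4664 × 12.4 ns = 104.98 ns
d = vΔt = 0.993c × 104.98 ns = 2.9770×10^8 m/s × 1.0498×10^-7 s = 31.3 m

d ≈ 31.3 m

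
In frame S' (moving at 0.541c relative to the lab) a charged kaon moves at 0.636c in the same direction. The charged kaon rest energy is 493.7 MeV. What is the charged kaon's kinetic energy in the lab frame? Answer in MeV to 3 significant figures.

K ≈ 529 MeV

u_lab = (0.636 + 0.541)/(1 + 0.636×0.541) = 0.875695
γ = 1/√(1 − 0.875695²) = 2.0710
K = (γ − 1)m₀c² = (2.0710 − 1) × 493.7 = 1.0710 × 493.7 = 529 MeV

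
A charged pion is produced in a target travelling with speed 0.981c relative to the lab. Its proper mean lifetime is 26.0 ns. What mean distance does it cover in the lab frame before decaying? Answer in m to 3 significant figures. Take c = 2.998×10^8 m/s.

γ = 1/√(1 − 0.981²) = 5.1544
Dilated lifetime: Δt = γτ₀ = 5.1544 × 26.0 ns = 134.02 ns
d = vΔt = 0.981c × 134.02 ns = 2.9410×10^8 m/s × 1.3402×10^-7 s = 39.4 m

d ≈ 39.4 m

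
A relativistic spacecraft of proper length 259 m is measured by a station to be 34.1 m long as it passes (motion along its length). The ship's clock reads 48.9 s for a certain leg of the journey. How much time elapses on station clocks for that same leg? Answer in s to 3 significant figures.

Length contraction ⇒ γ = L₀/L = 259/34.1 = 7.5953
Time dilation: Δt = γτ₀ = 7.5953 × 48.9 s = 371 s

Δt ≈ 371 s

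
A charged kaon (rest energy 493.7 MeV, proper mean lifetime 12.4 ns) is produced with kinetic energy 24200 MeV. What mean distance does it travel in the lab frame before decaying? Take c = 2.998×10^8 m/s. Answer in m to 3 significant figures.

d ≈ 186 m

γ = 1 + K/(m₀c²) = 1 + 24200/493.7 = 50.018
β = √(1 − 1/γ²) = 0.99980
Dilated lifetime: γτ₀ = 50.018 × 12.4 ns = 620.22 ns
d = βc·γτ₀ = 0.99980 × (2.998×10^8 m/s) × 6.2022×10^-7 s = 186 m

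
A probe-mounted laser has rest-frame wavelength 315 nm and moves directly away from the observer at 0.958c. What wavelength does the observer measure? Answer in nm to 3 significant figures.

Relativistic Doppler: λ_obs = λ_src √((1+β)/(1−β))
= 315 × √(1.9580/0.042000) = 315 × 6.8278 = 2150 nm

λ_obs ≈ 2150 nm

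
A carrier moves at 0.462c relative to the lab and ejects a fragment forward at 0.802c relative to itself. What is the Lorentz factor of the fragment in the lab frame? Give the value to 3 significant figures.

u_lab = (0.802 + 0.462)/(1 + 0.802×0.462) = 1.264/1.37052 = 0.922275
γ = 1/√(1 − 0.922275²) = 2.59

γ ≈ 2.59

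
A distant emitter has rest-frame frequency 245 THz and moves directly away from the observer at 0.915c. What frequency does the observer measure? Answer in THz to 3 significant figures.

Relativistic Doppler: f_obs = f_src √((1−β)/(1+β))
= 245 × √(0.085000/1.9150) = 245 × 0.21068 = 51.6 THz

f_obs ≈ 51.6 THz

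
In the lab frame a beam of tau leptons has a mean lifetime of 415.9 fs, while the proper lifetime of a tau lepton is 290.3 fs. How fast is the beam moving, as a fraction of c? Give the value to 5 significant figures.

β ≈ 0.71609

γ = Δt/τ₀ = 415.9/290.3 = 1.432656
β = √(1 − 1/γ²) = √(1 − 1/1.432656²) = 0.71609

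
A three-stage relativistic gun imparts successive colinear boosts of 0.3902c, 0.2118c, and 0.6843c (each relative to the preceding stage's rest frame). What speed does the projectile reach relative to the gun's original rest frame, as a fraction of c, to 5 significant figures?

u ≈ 0.89847c

Compose boost 2: (0.2118 + 0.3902)/(1 + 0.2118×0.3902) = 0.60200/1.082644 = 0.5560459
Compose boost 3: (0.6843 + 0.5560459)/(1 + 0.6843×0.5560459) = 1.240346/1.380502 = 0.89847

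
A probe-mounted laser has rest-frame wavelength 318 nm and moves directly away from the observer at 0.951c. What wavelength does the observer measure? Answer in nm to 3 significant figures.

λ_obs ≈ 2010 nm

Relativistic Doppler: λ_obs = λ_src √((1+β)/(1−β))
= 318 × √(1.9510/0.049000) = 318 × 6.3100 = 2010 nm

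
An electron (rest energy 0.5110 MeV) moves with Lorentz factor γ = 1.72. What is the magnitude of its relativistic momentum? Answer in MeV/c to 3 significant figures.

p ≈ 0.715 MeV/c

β = √(1 − 1/γ²) = √(1 − 1/1.72²) = 0.81362
p = γβm₀c = 1.72 × 0.81362 × 0.5110 MeV/c = 0.715 MeV/c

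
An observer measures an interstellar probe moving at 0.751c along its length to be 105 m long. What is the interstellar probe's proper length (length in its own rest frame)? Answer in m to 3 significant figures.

γ = 1/√(1 − 0.751²) = 1.5145
L₀ = γL = 1.5145 × 105 = 159 m

L₀ ≈ 159 m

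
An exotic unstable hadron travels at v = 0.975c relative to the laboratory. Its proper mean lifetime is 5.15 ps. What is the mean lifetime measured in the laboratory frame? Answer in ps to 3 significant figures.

Δt ≈ 23.2 ps

γ = 1/√(1 − 0.975²) = 4.5004
Time dilation: Δt = γτ₀ = 4.5004 × 5.15 ps = 23.2 ps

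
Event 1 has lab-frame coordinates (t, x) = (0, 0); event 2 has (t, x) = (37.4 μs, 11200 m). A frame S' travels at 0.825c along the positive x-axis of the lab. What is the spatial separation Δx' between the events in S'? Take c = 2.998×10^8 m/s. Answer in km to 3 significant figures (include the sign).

Δx' ≈ 3.45 km

γ = 1/√(1 − 0.825²) = 1.7695
Δx' = γ(Δx − vΔt) = 1.7695 × (11200 m − 0.825×(2.998×10^8 m/s)×37.4×10^-6 s)
= 1.7695 × (1949.7 m) = 3.45 km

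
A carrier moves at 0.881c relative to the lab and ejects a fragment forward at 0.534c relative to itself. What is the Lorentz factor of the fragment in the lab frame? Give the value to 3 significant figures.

u_lab = (0.534 + 0.881)/(1 + 0.534×0.881) = 1.415/1.47045 = 0.962288
γ = 1/√(1 − 0.962288²) = 3.68

γ ≈ 3.68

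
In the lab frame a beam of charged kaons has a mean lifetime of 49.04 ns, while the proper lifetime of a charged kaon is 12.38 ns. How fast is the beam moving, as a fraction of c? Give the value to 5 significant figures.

β ≈ 0.96761

γ = Δt/τ₀ = 49.04/12.38 = 3.961228
β = √(1 − 1/γ²) = √(1 − 1/3.961228²) = 0.96761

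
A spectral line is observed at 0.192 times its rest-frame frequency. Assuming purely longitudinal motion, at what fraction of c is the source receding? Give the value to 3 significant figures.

β ≈ 0.929

f_obs/f_src = √((1−β)/(1+β)) = 0.192  ⇒  (1−β)/(1+β) = 0.036864
β = |1 − D²|/(1 + D²) = |1 − 0.036864|/(1 + 0.036864) = 0.929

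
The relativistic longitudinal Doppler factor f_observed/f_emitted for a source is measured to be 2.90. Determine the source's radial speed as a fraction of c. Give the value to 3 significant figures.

β ≈ 0.787

f_obs/f_src = √((1+β)/(1−β)) = 2.90  ⇒  (1+β)/(1−β) = 8.4100
β = |1 − D²|/(1 + D²) = |1 − 8.4100|/(1 + 8.4100) = 0.787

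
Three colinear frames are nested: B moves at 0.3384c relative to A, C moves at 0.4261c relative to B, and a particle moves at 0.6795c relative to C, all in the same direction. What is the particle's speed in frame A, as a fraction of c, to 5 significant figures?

Compose boost 2: (0.4261 + 0.3384)/(1 + 0.4261×0.3384) = 0.76450/1.144192 = 0.6681570
Compose boost 3: (0.6795 + 0.6681570)/(1 + 0.6795×0.6681570) = 1.347657/1.454013 = 0.92685

u ≈ 0.92685c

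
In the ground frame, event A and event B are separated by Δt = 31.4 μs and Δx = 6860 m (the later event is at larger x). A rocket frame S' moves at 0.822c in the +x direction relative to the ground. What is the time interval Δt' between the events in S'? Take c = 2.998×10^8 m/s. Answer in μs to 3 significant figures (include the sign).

γ = 1/√(1 − 0.822²) = 1.7560
Δt' = γ(Δt − vΔx/c²) = 1.7560 × (31.4 μs − 0.822×6860 m / (2.998×10^8 m/s))
= 1.7560 × (12.591 μs) = 22.1 μs

Δt' ≈ 22.1 μs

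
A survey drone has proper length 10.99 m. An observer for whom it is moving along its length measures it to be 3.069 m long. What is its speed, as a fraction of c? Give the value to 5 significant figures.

β ≈ 0.96022

γ = L₀/L = 10.99/3.069 = 3.580971
β = √(1 − 1/γ²) = 0.96022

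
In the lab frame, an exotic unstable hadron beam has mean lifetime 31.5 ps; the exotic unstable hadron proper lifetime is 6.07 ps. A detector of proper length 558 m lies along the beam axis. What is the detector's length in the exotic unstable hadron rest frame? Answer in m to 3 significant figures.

L ≈ 108 m

Time dilation ⇒ γ = Δt/τ₀ = 31.5/6.07 = 5.1895
Length contraction: L = L₀/γ = 558/5.1895 = 108 m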